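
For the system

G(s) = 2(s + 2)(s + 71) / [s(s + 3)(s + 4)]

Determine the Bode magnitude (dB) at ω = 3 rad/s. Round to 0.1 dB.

18.1 dB

At s = jω = j3:
zero (s+2): 2 + j3 → |·| = √(2²+3²) = √13 ≈ 3.6056, ∠ = arctan(3/2) ≈ 56.31°
zero (s+71): 71 + j3 → |·| = √(71²+3²) = √5050 ≈ 71.063, ∠ = arctan(3/71) ≈ 2.42°
pole (s+3): 3 + j3 → |·| = √(3²+3²) = √18 ≈ 4.2426, ∠ = arctan(3/3) ≈ 45.00°
pole (s+4): 4 + j3 → |·| = √(4²+3²) = √25 ≈ 5, ∠ = arctan(3/4) ≈ 36.87°
pole at origin: |s| = 3, ∠ = 90.00° (in denominator)
|G| = 2 · 256.22 / 63.639 ≈ 8.0523
Gain = 20 log₁₀(8.0523) ≈ 18.12 dB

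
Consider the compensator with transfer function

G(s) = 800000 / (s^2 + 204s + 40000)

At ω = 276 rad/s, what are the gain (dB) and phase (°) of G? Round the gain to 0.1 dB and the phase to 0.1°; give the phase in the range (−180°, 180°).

At s = jω = j276:
quadratic: (j276)² + 204·j276 + 40000 = -36176 + j56304 → |·| ≈ 66924, ∠ ≈ 122.72°
|G| = 800000 / 66924 ≈ 11.954
Gain = 20 log₁₀(11.954) ≈ 21.55 dB
∠G = 0.00° − 122.72° = -122.72°

21.6 dB, -122.7°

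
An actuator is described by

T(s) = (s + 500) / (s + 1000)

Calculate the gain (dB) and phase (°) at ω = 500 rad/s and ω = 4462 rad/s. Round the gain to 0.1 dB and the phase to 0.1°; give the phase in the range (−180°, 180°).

Substitute s = j500:
Numerator: (j500) + 500 = 500 + j500
Denominator: (j500) + 1000 = 1000 + j500
|N| = √(500² + 500²) ≈ 707.11, ∠N ≈ 45.00°
|D| = √(1000² + 500²) ≈ 1118, ∠D ≈ 26.57°
|T| = 707.11 / 1118 ≈ 0.63248
Gain = 20 log₁₀(0.63248) ≈ -3.98 dB
∠T = 45.00° − 26.57° = 18.43°

Substitute s = j4462:
Numerator: (j4462) + 500 = 500 + j4462
Denominator: (j4462) + 1000 = 1000 + j4462
|N| = √(500² + 4462²) ≈ 4489.9, ∠N ≈ 83.61°
|D| = √(1000² + 4462²) ≈ 4572.7, ∠D ≈ 77.37°
|T| = 4489.9 / 4572.7 ≈ 0.98189
Gain = 20 log₁₀(0.98189) ≈ -0.16 dB
∠T = 83.61° − 77.37° = 6.24°

ω = 500: -4.0 dB, 18.4°; ω = 4462: -0.2 dB, 6.2°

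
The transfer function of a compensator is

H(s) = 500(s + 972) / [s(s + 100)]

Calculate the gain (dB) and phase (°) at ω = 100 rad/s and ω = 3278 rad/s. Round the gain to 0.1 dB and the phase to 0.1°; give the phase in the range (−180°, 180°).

ω = 100: 30.8 dB, -129.1°; ω = 3278: -16.0 dB, -104.8°

At s = jω = j100:
zero (s+972): 972 + j100 → |·| = √(972²+100²) = √954784 ≈ 977.13, ∠ = arctan(100/972) ≈ 5.87°
pole (s+100): 100 + j100 → |·| = √(100²+100²) = √20000 ≈ 141.42, ∠ = arctan(100/100) ≈ 45.00°
pole at origin: |s| = 100, ∠ = 90.00° (in denominator)
|H| = 500 · 977.13 / 14142 ≈ 34.547
Gain = 20 log₁₀(34.547) ≈ 30.77 dB
∠H = 5.87° − 135.00° = -129.13°

At s = jω = j3278:
zero (s+972): 972 + j3278 → |·| = √(972²+3278²) = √11690068 ≈ 3419.1, ∠ = arctan(3278/972) ≈ 73.48°
pole (s+100): 100 + j3278 → |·| = √(100²+3278²) = √10755284 ≈ 3279.5, ∠ = arctan(3278/100) ≈ 88.25°
pole at origin: |s| = 3278, ∠ = 90.00° (in denominator)
|H| = 500 · 3419.1 / 1.075e+07 ≈ 0.15903
Gain = 20 log₁₀(0.15903) ≈ -15.97 dB
∠H = 73.48° − 178.25° = -104.77°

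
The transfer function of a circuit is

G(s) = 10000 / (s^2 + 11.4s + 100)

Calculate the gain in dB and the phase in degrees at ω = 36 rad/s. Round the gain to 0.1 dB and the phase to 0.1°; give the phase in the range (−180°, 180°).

At s = jω = j36:
quadratic: (j36)² + 11.4·j36 + 100 = -1196 + j410.4 → |·| ≈ 1264.5, ∠ ≈ 161.06°
|G| = 10000 / 1264.5 ≈ 7.9083
Gain = 20 log₁₀(7.9083) ≈ 17.96 dB
∠G = 0.00° − 161.06° = -161.06°

18.0 dB, -161.1°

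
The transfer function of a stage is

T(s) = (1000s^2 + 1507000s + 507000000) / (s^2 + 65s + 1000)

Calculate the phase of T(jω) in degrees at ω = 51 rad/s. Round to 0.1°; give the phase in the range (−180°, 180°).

-107.1°

Substitute s = j51:
Numerator: 1000(j51)^2 + 1507000(j51) + 507000000 = 504399000 + j76857000
Denominator: (j51)^2 + 65(j51) + 1000 = -1601 + j3315
|N| = √(504399000² + 76857000²) ≈ 5.1022e+08, ∠N ≈ 8.66°
|D| = √(1601² + 3315²) ≈ 3681.4, ∠D ≈ 115.78°
∠T = 8.66° − 115.78° = -107.12°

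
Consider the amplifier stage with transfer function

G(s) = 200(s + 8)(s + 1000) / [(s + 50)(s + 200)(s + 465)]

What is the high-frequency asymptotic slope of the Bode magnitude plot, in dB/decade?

-20 dB/decade

Each pole contributes −20 dB/decade at high frequency; each zero contributes +20 dB/decade.
Net: 2 zero(s) − 3 pole(s) → -20 dB/decade.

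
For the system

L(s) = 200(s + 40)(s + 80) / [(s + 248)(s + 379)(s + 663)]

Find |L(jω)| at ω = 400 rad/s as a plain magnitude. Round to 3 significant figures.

0.163

At s = jω = j400:
zero (s+40): 40 + j400 → |·| = √(40²+400²) = √161600 ≈ 402, ∠ = arctan(400/40) ≈ 84.29°
zero (s+80): 80 + j400 → |·| = √(80²+400²) = √166400 ≈ 407.92, ∠ = arctan(400/80) ≈ 78.69°
pole (s+248): 248 + j400 → |·| = √(248²+400²) = √221504 ≈ 470.64, ∠ = arctan(400/248) ≈ 58.20°
pole (s+379): 379 + j400 → |·| = √(379²+400²) = √303641 ≈ 551.04, ∠ = arctan(400/379) ≈ 46.54°
pole (s+663): 663 + j400 → |·| = √(663²+400²) = √599569 ≈ 774.32, ∠ = arctan(400/663) ≈ 31.10°
|L| = 200 · 1.6398e+05 / 2.0081e+08 ≈ 0.16332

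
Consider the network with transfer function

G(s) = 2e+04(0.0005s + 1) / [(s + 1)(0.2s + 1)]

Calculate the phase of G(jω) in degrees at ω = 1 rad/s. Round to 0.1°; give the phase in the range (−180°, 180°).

At ω = 1 rad/s:
zero (1 + j1·0.0005) = 1 + j0.0005 → |·| ≈ 1, ∠ ≈ 0.03°
pole (1 + j1·1) = 1 + j1 → |·| ≈ 1.4142, ∠ ≈ 45.00°
pole (1 + j1·0.2) = 1 + j0.2 → |·| ≈ 1.0198, ∠ ≈ 11.31°
∠G = (0.03°) − (45.00° + 11.31°) = -56.28°

-56.3°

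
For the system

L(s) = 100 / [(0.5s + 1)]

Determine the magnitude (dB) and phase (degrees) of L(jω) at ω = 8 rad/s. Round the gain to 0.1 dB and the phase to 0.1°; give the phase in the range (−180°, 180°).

At ω = 8 rad/s:
pole (1 + j8·0.5) = 1 + j4 → |·| ≈ 4.1231, ∠ ≈ 75.96°
|L| = 100 · 1 / (4.1231) ≈ 24.254
Gain = 20 log₁₀(24.254) ≈ 27.70 dB
∠L = (0°) − (75.96°) = -75.96°

27.7 dB, -76.0°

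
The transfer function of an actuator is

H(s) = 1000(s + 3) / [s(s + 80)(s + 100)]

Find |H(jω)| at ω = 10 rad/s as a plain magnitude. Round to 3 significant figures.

At s = jω = j10:
zero (s+3): 3 + j10 → |·| = √(3²+10²) = √109 ≈ 10.44, ∠ = arctan(10/3) ≈ 73.30°
pole (s+80): 80 + j10 → |·| = √(80²+10²) = √6500 ≈ 80.623, ∠ = arctan(10/80) ≈ 7.13°
pole (s+100): 100 + j10 → |·| = √(100²+10²) = √10100 ≈ 100.5, ∠ = arctan(10/100) ≈ 5.71°
pole at origin: |s| = 10, ∠ = 90.00° (in denominator)
|H| = 1000 · 10.44 / 81026 ≈ 0.12885

0.129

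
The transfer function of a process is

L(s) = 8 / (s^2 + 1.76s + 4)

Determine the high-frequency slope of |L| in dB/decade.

Each pole contributes −20 dB/decade at high frequency; each zero contributes +20 dB/decade.
Net: 0 zero(s) − 2 pole(s) → -40 dB/decade.

-40 dB/decade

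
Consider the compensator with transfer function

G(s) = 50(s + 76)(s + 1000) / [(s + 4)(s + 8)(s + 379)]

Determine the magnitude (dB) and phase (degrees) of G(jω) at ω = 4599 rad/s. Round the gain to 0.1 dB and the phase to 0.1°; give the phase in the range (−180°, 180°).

At s = jω = j4599:
zero (s+76): 76 + j4599 → |·| = √(76²+4599²) = √21156577 ≈ 4599.6, ∠ = arctan(4599/76) ≈ 89.05°
zero (s+1000): 1000 + j4599 → |·| = √(1000²+4599²) = √22150801 ≈ 4706.5, ∠ = arctan(4599/1000) ≈ 77.73°
pole (s+4): 4 + j4599 → |·| = √(4²+4599²) = √21150817 ≈ 4599, ∠ = arctan(4599/4) ≈ 89.95°
pole (s+8): 8 + j4599 → |·| = √(8²+4599²) = √21150865 ≈ 4599, ∠ = arctan(4599/8) ≈ 89.90°
pole (s+379): 379 + j4599 → |·| = √(379²+4599²) = √21294442 ≈ 4614.6, ∠ = arctan(4599/379) ≈ 85.29°
|G| = 50 · 2.1648e+07 / 9.7602e+10 ≈ 0.01109
Gain = 20 log₁₀(0.01109) ≈ -39.10 dB
∠G = 166.78° − 265.14° = -98.36°

-39.1 dB, -98.4°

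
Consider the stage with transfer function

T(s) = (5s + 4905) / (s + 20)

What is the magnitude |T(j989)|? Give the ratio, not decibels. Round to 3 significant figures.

Substitute s = j989:
Numerator: 5(j989) + 4905 = 4905 + j4945
Denominator: (j989) + 20 = 20 + j989
|N| = √(4905² + 4945²) ≈ 6965.1, ∠N ≈ 45.23°
|D| = √(20² + 989²) ≈ 989.2, ∠D ≈ 88.84°
|T| = 6965.1 / 989.2 ≈ 7.0411

7.04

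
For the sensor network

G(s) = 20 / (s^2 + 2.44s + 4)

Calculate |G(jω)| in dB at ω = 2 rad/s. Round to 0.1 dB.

At s = jω = j2:
quadratic: (j2)² + 2.44·j2 + 4 = 0 + j4.88 → |·| ≈ 4.88, ∠ ≈ 90.00°
|G| = 20 / 4.88 ≈ 4.0984
Gain = 20 log₁₀(4.0984) ≈ 12.25 dB

12.3 dB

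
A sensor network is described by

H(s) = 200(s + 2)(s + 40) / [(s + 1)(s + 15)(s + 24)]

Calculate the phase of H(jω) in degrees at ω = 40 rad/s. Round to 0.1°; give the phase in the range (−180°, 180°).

At s = jω = j40:
zero (s+2): 2 + j40 → |·| = √(2²+40²) = √1604 ≈ 40.05, ∠ = arctan(40/2) ≈ 87.14°
zero (s+40): 40 + j40 → |·| = √(40²+40²) = √3200 ≈ 56.569, ∠ = arctan(40/40) ≈ 45.00°
pole (s+1): 1 + j40 → |·| = √(1²+40²) = √1601 ≈ 40.012, ∠ = arctan(40/1) ≈ 88.57°
pole (s+15): 15 + j40 → |·| = √(15²+40²) = √1825 ≈ 42.72, ∠ = arctan(40/15) ≈ 69.44°
pole (s+24): 24 + j40 → |·| = √(24²+40²) = √2176 ≈ 46.648, ∠ = arctan(40/24) ≈ 59.04°
∠H = 132.14° − 217.05° = -84.91°

-84.9°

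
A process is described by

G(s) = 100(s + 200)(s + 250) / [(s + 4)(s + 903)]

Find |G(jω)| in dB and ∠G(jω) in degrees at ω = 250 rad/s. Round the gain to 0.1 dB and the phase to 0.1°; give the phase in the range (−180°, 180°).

At s = jω = j250:
zero (s+200): 200 + j250 → |·| = √(200²+250²) = √102500 ≈ 320.16, ∠ = arctan(250/200) ≈ 51.34°
zero (s+250): 250 + j250 → |·| = √(250²+250²) = √125000 ≈ 353.55, ∠ = arctan(250/250) ≈ 45.00°
pole (s+4): 4 + j250 → |·| = √(4²+250²) = √62516 ≈ 250.03, ∠ = arctan(250/4) ≈ 89.08°
pole (s+903): 903 + j250 → |·| = √(903²+250²) = √877909 ≈ 936.97, ∠ = arctan(250/903) ≈ 15.48°
|G| = 100 · 1.1319e+05 / 2.3427e+05 ≈ 48.316
Gain = 20 log₁₀(48.316) ≈ 33.68 dB
∠G = 96.34° − 104.56° = -8.22°

33.7 dB, -8.2°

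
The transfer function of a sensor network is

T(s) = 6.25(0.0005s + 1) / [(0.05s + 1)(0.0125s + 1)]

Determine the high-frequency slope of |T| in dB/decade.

Each pole contributes −20 dB/decade at high frequency; each zero contributes +20 dB/decade.
Net: 1 zero(s) − 2 pole(s) → -20 dB/decade.

-20 dB/decade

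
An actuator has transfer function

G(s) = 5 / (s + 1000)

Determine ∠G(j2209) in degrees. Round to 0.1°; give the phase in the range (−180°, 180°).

-65.6°

Substitute s = j2209:
Numerator: 5 = 5 + j0
Denominator: (j2209) + 1000 = 1000 + j2209
|N| = √(5² + 0²) ≈ 5, ∠N ≈ 0.00°
|D| = √(1000² + 2209²) ≈ 2424.8, ∠D ≈ 65.64°
∠G = 0.00° − 65.64° = -65.64°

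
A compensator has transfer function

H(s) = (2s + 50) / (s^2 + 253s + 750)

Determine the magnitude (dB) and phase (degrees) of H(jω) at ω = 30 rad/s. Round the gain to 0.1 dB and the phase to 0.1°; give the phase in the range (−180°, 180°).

Substitute s = j30:
Numerator: 2(j30) + 50 = 50 + j60
Denominator: (j30)^2 + 253(j30) + 750 = -150 + j7590
|N| = √(50² + 60²) ≈ 78.102, ∠N ≈ 50.19°
|D| = √(150² + 7590²) ≈ 7591.5, ∠D ≈ 91.13°
|H| = 78.102 / 7591.5 ≈ 0.010288
Gain = 20 log₁₀(0.010288) ≈ -39.75 dB
∠H = 50.19° − 91.13° = -40.94°

-39.8 dB, -40.9°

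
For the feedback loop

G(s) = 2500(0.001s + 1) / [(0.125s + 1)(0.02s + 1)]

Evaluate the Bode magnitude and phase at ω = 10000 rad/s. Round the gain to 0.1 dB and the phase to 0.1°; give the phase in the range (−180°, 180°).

At ω = 10000 rad/s:
zero (1 + j10000·0.001) = 1 + j10 → |·| ≈ 10.05, ∠ ≈ 84.29°
pole (1 + j10000·0.125) = 1 + j1250 → |·| ≈ 1250, ∠ ≈ 89.95°
pole (1 + j10000·0.02) = 1 + j200 → |·| ≈ 200, ∠ ≈ 89.71°
|G| = 2500 · 10.05 / (1250 · 200) ≈ 0.1005
Gain = 20 log₁₀(0.1005) ≈ -19.96 dB
∠G = (84.29°) − (89.95° + 89.71°) = -95.37°

-20.0 dB, -95.4°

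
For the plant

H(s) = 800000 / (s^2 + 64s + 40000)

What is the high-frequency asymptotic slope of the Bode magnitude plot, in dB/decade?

-40 dB/decade

Each pole contributes −20 dB/decade at high frequency; each zero contributes +20 dB/decade.
Net: 0 zero(s) − 2 pole(s) → -40 dB/decade.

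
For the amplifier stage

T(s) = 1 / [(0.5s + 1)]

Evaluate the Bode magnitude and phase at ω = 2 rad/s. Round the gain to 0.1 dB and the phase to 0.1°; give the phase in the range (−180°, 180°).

At ω = 2 rad/s:
pole (1 + j2·0.5) = 1 + j1 → |·| ≈ 1.4142, ∠ ≈ 45.00°
|T| = 1 · 1 / (1.4142) ≈ 0.70711
Gain = 20 log₁₀(0.70711) ≈ -3.01 dB
∠T = (0°) − (45.00°) = -45.00°

-3.0 dB, -45.0°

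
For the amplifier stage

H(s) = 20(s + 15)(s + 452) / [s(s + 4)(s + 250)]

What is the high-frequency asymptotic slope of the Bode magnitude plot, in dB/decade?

Each pole contributes −20 dB/decade at high frequency; each zero contributes +20 dB/decade.
Net: 2 zero(s) − 3 pole(s) → -20 dB/decade.

-20 dB/decade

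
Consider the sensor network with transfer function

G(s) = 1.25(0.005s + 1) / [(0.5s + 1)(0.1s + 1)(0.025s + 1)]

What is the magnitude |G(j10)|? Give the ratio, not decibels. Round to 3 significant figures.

0.168

At ω = 10 rad/s:
zero (1 + j10·0.005) = 1 + j0.05 → |·| ≈ 1.0012, ∠ ≈ 2.86°
pole (1 + j10·0.5) = 1 + j5 → |·| ≈ 5.099, ∠ ≈ 78.69°
pole (1 + j10·0.1) = 1 + j1 → |·| ≈ 1.4142, ∠ ≈ 45.00°
pole (1 + j10·0.025) = 1 + j0.25 → |·| ≈ 1.0308, ∠ ≈ 14.04°
|G| = 1.25 · 1.0012 / (5.099 · 1.4142 · 1.0308) ≈ 0.16837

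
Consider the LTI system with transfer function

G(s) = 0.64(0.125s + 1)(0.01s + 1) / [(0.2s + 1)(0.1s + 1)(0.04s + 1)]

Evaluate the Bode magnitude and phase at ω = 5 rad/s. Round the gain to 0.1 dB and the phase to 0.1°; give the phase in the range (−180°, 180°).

-6.6 dB, -48.0°

At ω = 5 rad/s:
zero (1 + j5·0.125) = 1 + j0.625 → |·| ≈ 1.1792, ∠ ≈ 32.01°
zero (1 + j5·0.01) = 1 + j0.05 → |·| ≈ 1.0012, ∠ ≈ 2.86°
pole (1 + j5·0.2) = 1 + j1 → |·| ≈ 1.4142, ∠ ≈ 45.00°
pole (1 + j5·0.1) = 1 + j0.5 → |·| ≈ 1.118, ∠ ≈ 26.57°
pole (1 + j5·0.04) = 1 + j0.2 → |·| ≈ 1.0198, ∠ ≈ 11.31°
|G| = 0.64 · 1.1792 · 1.0012 / (1.4142 · 1.118 · 1.0198) ≈ 0.46862
Gain = 20 log₁₀(0.46862) ≈ -6.58 dB
∠G = (32.01° + 2.86°) − (45.00° + 26.57° + 11.31°) = -48.01°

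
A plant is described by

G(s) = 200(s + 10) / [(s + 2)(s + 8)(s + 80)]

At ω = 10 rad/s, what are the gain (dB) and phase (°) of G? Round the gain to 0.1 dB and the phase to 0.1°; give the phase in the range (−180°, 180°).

-11.4 dB, -92.2°

At s = jω = j10:
zero (s+10): 10 + j10 → |·| = √(10²+10²) = √200 ≈ 14.142, ∠ = arctan(10/10) ≈ 45.00°
pole (s+2): 2 + j10 → |·| = √(2²+10²) = √104 ≈ 10.198, ∠ = arctan(10/2) ≈ 78.69°
pole (s+8): 8 + j10 → |·| = √(8²+10²) = √164 ≈ 12.806, ∠ = arctan(10/8) ≈ 51.34°
pole (s+80): 80 + j10 → |·| = √(80²+10²) = √6500 ≈ 80.623, ∠ = arctan(10/80) ≈ 7.13°
|G| = 200 · 14.142 / 10529 ≈ 0.26863
Gain = 20 log₁₀(0.26863) ≈ -11.42 dB
∠G = 45.00° − 137.16° = -92.16°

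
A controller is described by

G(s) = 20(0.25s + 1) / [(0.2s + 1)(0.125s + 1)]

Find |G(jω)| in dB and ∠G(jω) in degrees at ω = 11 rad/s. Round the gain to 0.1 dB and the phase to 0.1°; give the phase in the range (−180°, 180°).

At ω = 11 rad/s:
zero (1 + j11·0.25) = 1 + j2.75 → |·| ≈ 2.9262, ∠ ≈ 70.02°
pole (1 + j11·0.2) = 1 + j2.2 → |·| ≈ 2.4166, ∠ ≈ 65.56°
pole (1 + j11·0.125) = 1 + j1.375 → |·| ≈ 1.7002, ∠ ≈ 53.97°
|G| = 20 · 2.9262 / (2.4166 · 1.7002) ≈ 14.244
Gain = 20 log₁₀(14.244) ≈ 23.07 dB
∠G = (70.02°) − (65.56° + 53.97°) = -49.51°

23.1 dB, -49.5°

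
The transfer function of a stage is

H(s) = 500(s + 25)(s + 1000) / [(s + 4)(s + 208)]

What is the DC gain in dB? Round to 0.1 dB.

83.5 dB

H(0) = 500·25·1000 / (4·208) ≈ 15024
20 log₁₀(15024) ≈ 83.54 dB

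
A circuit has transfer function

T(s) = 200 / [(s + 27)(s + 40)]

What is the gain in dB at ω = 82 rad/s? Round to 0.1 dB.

-31.9 dB

At s = jω = j82:
pole (s+27): 27 + j82 → |·| = √(27²+82²) = √7453 ≈ 86.331, ∠ = arctan(82/27) ≈ 71.77°
pole (s+40): 40 + j82 → |·| = √(40²+82²) = √8324 ≈ 91.236, ∠ = arctan(82/40) ≈ 64.00°
|T| = 200 / 7876.5 ≈ 0.025392
Gain = 20 log₁₀(0.025392) ≈ -31.91 dB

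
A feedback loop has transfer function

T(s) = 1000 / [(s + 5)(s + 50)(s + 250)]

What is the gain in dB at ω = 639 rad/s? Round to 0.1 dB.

At s = jω = j639:
pole (s+5): 5 + j639 → |·| = √(5²+639²) = √408346 ≈ 639.02, ∠ = arctan(639/5) ≈ 89.55°
pole (s+50): 50 + j639 → |·| = √(50²+639²) = √410821 ≈ 640.95, ∠ = arctan(639/50) ≈ 85.53°
pole (s+250): 250 + j639 → |·| = √(250²+639²) = √470821 ≈ 686.16, ∠ = arctan(639/250) ≈ 68.63°
|T| = 1000 / 2.8104e+08 ≈ 3.5582e-06
Gain = 20 log₁₀(3.5582e-06) ≈ -108.98 dB

-109.0 dB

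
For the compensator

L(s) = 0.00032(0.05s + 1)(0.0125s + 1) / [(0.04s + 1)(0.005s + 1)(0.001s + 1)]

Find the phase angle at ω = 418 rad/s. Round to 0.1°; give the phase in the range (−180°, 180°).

At ω = 418 rad/s:
zero (1 + j418·0.05) = 1 + j20.9 → |·| ≈ 20.924, ∠ ≈ 87.26°
zero (1 + j418·0.0125) = 1 + j5.225 → |·| ≈ 5.3198, ∠ ≈ 79.17°
pole (1 + j418·0.04) = 1 + j16.72 → |·| ≈ 16.75, ∠ ≈ 86.58°
pole (1 + j418·0.005) = 1 + j2.09 → |·| ≈ 2.3169, ∠ ≈ 64.43°
pole (1 + j418·0.001) = 1 + j0.418 → |·| ≈ 1.0838, ∠ ≈ 22.68°
∠L = (87.26° + 79.17°) − (86.58° + 64.43° + 22.68°) = -7.26°

-7.3°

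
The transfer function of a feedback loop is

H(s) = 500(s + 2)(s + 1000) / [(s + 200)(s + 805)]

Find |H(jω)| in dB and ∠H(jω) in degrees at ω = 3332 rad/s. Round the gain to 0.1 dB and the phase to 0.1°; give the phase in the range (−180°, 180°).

54.1 dB, 0.3°

At s = jω = j3332:
zero (s+2): 2 + j3332 → |·| = √(2²+3332²) = √11102228 ≈ 3332, ∠ = arctan(3332/2) ≈ 89.97°
zero (s+1000): 1000 + j3332 → |·| = √(1000²+3332²) = √12102224 ≈ 3478.8, ∠ = arctan(3332/1000) ≈ 73.29°
pole (s+200): 200 + j3332 → |·| = √(200²+3332²) = √11142224 ≈ 3338, ∠ = arctan(3332/200) ≈ 86.56°
pole (s+805): 805 + j3332 → |·| = √(805²+3332²) = √11750249 ≈ 3427.9, ∠ = arctan(3332/805) ≈ 76.42°
|H| = 500 · 1.1591e+07 / 1.1442e+07 ≈ 506.51
Gain = 20 log₁₀(506.51) ≈ 54.09 dB
∠H = 163.26° − 162.98° = 0.28°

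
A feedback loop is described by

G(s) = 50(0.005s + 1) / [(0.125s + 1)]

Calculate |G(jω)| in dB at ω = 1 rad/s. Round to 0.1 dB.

33.9 dB

At ω = 1 rad/s:
zero (1 + j1·0.005) = 1 + j0.005 → |·| ≈ 1, ∠ ≈ 0.29°
pole (1 + j1·0.125) = 1 + j0.125 → |·| ≈ 1.0078, ∠ ≈ 7.13°
|G| = 50 · 1 / (1.0078) ≈ 49.613
Gain = 20 log₁₀(49.613) ≈ 33.91 dB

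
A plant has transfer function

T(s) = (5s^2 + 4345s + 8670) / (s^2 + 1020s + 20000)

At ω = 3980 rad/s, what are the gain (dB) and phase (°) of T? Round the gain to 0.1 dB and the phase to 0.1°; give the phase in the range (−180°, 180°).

13.9 dB, 2.1°

Substitute s = j3980:
Numerator: 5(j3980)^2 + 4345(j3980) + 8670 = -79193330 + j17293100
Denominator: (j3980)^2 + 1020(j3980) + 20000 = -15820400 + j4059600
|N| = √(79193330² + 17293100²) ≈ 8.1059e+07, ∠N ≈ 167.68°
|D| = √(15820400² + 4059600²) ≈ 1.6333e+07, ∠D ≈ 165.61°
|T| = 8.1059e+07 / 1.6333e+07 ≈ 4.9629
Gain = 20 log₁₀(4.9629) ≈ 13.91 dB
∠T = 167.68° − 165.61° = 2.07°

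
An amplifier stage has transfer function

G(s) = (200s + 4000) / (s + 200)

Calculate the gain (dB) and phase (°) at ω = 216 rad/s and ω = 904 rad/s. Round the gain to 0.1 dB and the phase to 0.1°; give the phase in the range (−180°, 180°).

ω = 216: 43.4 dB, 37.5°; ω = 904: 45.8 dB, 11.2°

Substitute s = j216:
Numerator: 200(j216) + 4000 = 4000 + j43200
Denominator: (j216) + 200 = 200 + j216
|N| = √(4000² + 43200²) ≈ 43385, ∠N ≈ 84.71°
|D| = √(200² + 216²) ≈ 294.37, ∠D ≈ 47.20°
|G| = 43385 / 294.37 ≈ 147.38
Gain = 20 log₁₀(147.38) ≈ 43.37 dB
∠G = 84.71° − 47.20° = 37.51°

Substitute s = j904:
Numerator: 200(j904) + 4000 = 4000 + j180800
Denominator: (j904) + 200 = 200 + j904
|N| = √(4000² + 180800²) ≈ 1.8084e+05, ∠N ≈ 88.73°
|D| = √(200² + 904²) ≈ 925.86, ∠D ≈ 77.52°
|G| = 1.8084e+05 / 925.86 ≈ 195.32
Gain = 20 log₁₀(195.32) ≈ 45.81 dB
∠G = 88.73° − 77.52° = 11.21°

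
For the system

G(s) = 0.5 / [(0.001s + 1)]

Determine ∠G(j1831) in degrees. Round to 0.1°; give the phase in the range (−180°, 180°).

At ω = 1831 rad/s:
pole (1 + j1831·0.001) = 1 + j1.831 → |·| ≈ 2.0863, ∠ ≈ 61.36°
∠G = (0°) − (61.36°) = -61.36°

-61.4°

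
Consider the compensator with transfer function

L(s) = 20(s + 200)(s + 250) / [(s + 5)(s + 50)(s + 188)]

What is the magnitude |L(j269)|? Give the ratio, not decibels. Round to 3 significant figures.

At s = jω = j269:
zero (s+200): 200 + j269 → |·| = √(200²+269²) = √112361 ≈ 335.2, ∠ = arctan(269/200) ≈ 53.37°
zero (s+250): 250 + j269 → |·| = √(250²+269²) = √134861 ≈ 367.23, ∠ = arctan(269/250) ≈ 47.10°
pole (s+5): 5 + j269 → |·| = √(5²+269²) = √72386 ≈ 269.05, ∠ = arctan(269/5) ≈ 88.94°
pole (s+50): 50 + j269 → |·| = √(50²+269²) = √74861 ≈ 273.61, ∠ = arctan(269/50) ≈ 79.47°
pole (s+188): 188 + j269 → |·| = √(188²+269²) = √107705 ≈ 328.18, ∠ = arctan(269/188) ≈ 55.05°
|L| = 20 · 1.231e+05 / 2.4159e+07 ≈ 0.10191

0.102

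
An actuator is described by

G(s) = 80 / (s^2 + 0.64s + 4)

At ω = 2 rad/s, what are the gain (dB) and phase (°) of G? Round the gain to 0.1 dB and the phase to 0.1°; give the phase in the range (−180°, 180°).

35.9 dB, -90.0°

At s = jω = j2:
quadratic: (j2)² + 0.64·j2 + 4 = 0 + j1.28 → |·| ≈ 1.28, ∠ ≈ 90.00°
|G| = 80 / 1.28 ≈ 62.5
Gain = 20 log₁₀(62.5) ≈ 35.92 dB
∠G = 0.00° − 90.00° = -90.00°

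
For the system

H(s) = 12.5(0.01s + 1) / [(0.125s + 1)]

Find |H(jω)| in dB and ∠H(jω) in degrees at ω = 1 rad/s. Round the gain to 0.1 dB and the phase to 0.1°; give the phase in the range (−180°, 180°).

At ω = 1 rad/s:
zero (1 + j1·0.01) = 1 + j0.01 → |·| ≈ 1, ∠ ≈ 0.57°
pole (1 + j1·0.125) = 1 + j0.125 → |·| ≈ 1.0078, ∠ ≈ 7.13°
|H| = 12.5 · 1 / (1.0078) ≈ 12.403
Gain = 20 log₁₀(12.403) ≈ 21.87 dB
∠H = (0.57°) − (7.13°) = -6.56°

21.9 dB, -6.6°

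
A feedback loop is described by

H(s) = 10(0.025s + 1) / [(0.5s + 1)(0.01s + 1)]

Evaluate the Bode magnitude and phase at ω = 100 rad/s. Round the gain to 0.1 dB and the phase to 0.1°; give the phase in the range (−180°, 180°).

-8.4 dB, -65.7°

At ω = 100 rad/s:
zero (1 + j100·0.025) = 1 + j2.5 → |·| ≈ 2.6926, ∠ ≈ 68.20°
pole (1 + j100·0.5) = 1 + j50 → |·| ≈ 50.01, ∠ ≈ 88.85°
pole (1 + j100·0.01) = 1 + j1 → |·| ≈ 1.4142, ∠ ≈ 45.00°
|H| = 10 · 2.6926 / (50.01 · 1.4142) ≈ 0.38072
Gain = 20 log₁₀(0.38072) ≈ -8.39 dB
∠H = (68.20°) − (88.85° + 45.00°) = -65.65°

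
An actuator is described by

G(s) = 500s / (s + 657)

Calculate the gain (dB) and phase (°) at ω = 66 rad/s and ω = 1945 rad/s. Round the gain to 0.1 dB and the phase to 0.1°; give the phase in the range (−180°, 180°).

ω = 66: 34.0 dB, 84.3°; ω = 1945: 53.5 dB, 18.7°

At s = jω = j66:
zero at origin: s = j66 → |·| = 66, ∠ = 90.00°
pole (s+657): 657 + j66 → |·| = √(657²+66²) = √436005 ≈ 660.31, ∠ = arctan(66/657) ≈ 5.74°
|G| = 500 · 66 / 660.31 ≈ 49.977
Gain = 20 log₁₀(49.977) ≈ 33.98 dB
∠G = 90.00° − 5.74° = 84.26°

At s = jω = j1945:
zero at origin: s = j1945 → |·| = 1945, ∠ = 90.00°
pole (s+657): 657 + j1945 → |·| = √(657²+1945²) = √4214674 ≈ 2053, ∠ = arctan(1945/657) ≈ 71.34°
|G| = 500 · 1945 / 2053 ≈ 473.7
Gain = 20 log₁₀(473.7) ≈ 53.51 dB
∠G = 90.00° − 71.34° = 18.66°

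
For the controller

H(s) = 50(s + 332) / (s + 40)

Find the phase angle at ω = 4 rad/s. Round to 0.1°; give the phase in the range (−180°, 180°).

-5.0°

At s = jω = j4:
zero (s+332): 332 + j4 → |·| = √(332²+4²) = √110240 ≈ 332.02, ∠ = arctan(4/332) ≈ 0.69°
pole (s+40): 40 + j4 → |·| = √(40²+4²) = √1616 ≈ 40.2, ∠ = arctan(4/40) ≈ 5.71°
∠H = 0.69° − 5.71° = -5.02°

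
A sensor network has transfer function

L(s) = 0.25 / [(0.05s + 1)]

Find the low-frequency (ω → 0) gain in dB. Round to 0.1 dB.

L(0) = 0.25 · 1 / 1 = 0.25
20 log₁₀(0.25) ≈ -12.04 dB

-12.0 dB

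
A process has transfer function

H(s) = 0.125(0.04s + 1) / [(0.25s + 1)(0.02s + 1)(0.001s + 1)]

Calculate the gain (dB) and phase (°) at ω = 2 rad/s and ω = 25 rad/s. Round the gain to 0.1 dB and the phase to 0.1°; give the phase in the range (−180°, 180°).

At ω = 2 rad/s:
zero (1 + j2·0.04) = 1 + j0.08 → |·| ≈ 1.0032, ∠ ≈ 4.57°
pole (1 + j2·0.25) = 1 + j0.5 → |·| ≈ 1.118, ∠ ≈ 26.57°
pole (1 + j2·0.02) = 1 + j0.04 → |·| ≈ 1.0008, ∠ ≈ 2.29°
pole (1 + j2·0.001) = 1 + j0.002 → |·| ≈ 1, ∠ ≈ 0.11°
|H| = 0.125 · 1.0032 / (1.118 · 1.0008 · 1) ≈ 0.11207
Gain = 20 log₁₀(0.11207) ≈ -19.01 dB
∠H = (4.57°) − (26.57° + 2.29° + 0.11°) = -24.40°

At ω = 25 rad/s:
zero (1 + j25·0.04) = 1 + j1 → |·| ≈ 1.4142, ∠ ≈ 45.00°
pole (1 + j25·0.25) = 1 + j6.25 → |·| ≈ 6.3295, ∠ ≈ 80.91°
pole (1 + j25·0.02) = 1 + j0.5 → |·| ≈ 1.118, ∠ ≈ 26.57°
pole (1 + j25·0.001) = 1 + j0.025 → |·| ≈ 1.0003, ∠ ≈ 1.43°
|H| = 0.125 · 1.4142 / (6.3295 · 1.118 · 1.0003) ≈ 0.024973
Gain = 20 log₁₀(0.024973) ≈ -32.05 dB
∠H = (45.00°) − (80.91° + 26.57° + 1.43°) = -63.91°

ω = 2: -19.0 dB, -24.4°; ω = 25: -32.1 dB, -63.9°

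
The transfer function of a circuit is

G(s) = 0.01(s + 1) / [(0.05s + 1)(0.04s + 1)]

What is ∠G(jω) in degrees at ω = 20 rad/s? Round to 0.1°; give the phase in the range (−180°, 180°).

3.5°

At ω = 20 rad/s:
zero (1 + j20·1) = 1 + j20 → |·| ≈ 20.025, ∠ ≈ 87.14°
pole (1 + j20·0.05) = 1 + j1 → |·| ≈ 1.4142, ∠ ≈ 45.00°
pole (1 + j20·0.04) = 1 + j0.8 → |·| ≈ 1.2806, ∠ ≈ 38.66°
∠G = (87.14°) − (45.00° + 38.66°) = 3.48°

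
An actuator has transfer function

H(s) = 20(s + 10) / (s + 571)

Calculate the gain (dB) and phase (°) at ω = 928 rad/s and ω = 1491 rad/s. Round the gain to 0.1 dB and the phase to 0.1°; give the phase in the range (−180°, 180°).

ω = 928: 24.6 dB, 31.0°; ω = 1491: 25.4 dB, 20.6°

At s = jω = j928:
zero (s+10): 10 + j928 → |·| = √(10²+928²) = √861284 ≈ 928.05, ∠ = arctan(928/10) ≈ 89.38°
pole (s+571): 571 + j928 → |·| = √(571²+928²) = √1187225 ≈ 1089.6, ∠ = arctan(928/571) ≈ 58.40°
|H| = 20 · 928.05 / 1089.6 ≈ 17.035
Gain = 20 log₁₀(17.035) ≈ 24.63 dB
∠H = 89.38° − 58.40° = 30.98°

At s = jω = j1491:
zero (s+10): 10 + j1491 → |·| = √(10²+1491²) = √2223181 ≈ 1491, ∠ = arctan(1491/10) ≈ 89.62°
pole (s+571): 571 + j1491 → |·| = √(571²+1491²) = √2549122 ≈ 1596.6, ∠ = arctan(1491/571) ≈ 69.04°
|H| = 20 · 1491 / 1596.6 ≈ 18.677
Gain = 20 log₁₀(18.677) ≈ 25.43 dB
∠H = 89.62° − 69.04° = 20.58°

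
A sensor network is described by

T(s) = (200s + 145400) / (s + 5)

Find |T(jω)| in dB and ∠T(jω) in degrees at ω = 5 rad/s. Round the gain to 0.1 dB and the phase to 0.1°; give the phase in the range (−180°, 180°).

86.3 dB, -44.6°

Substitute s = j5:
Numerator: 200(j5) + 145400 = 145400 + j1000
Denominator: (j5) + 5 = 5 + j5
|N| = √(145400² + 1000²) ≈ 1.454e+05, ∠N ≈ 0.39°
|D| = √(5² + 5²) ≈ 7.0711, ∠D ≈ 45.00°
|T| = 1.454e+05 / 7.0711 ≈ 20563
Gain = 20 log₁₀(20563) ≈ 86.26 dB
∠T = 0.39° − 45.00° = -44.61°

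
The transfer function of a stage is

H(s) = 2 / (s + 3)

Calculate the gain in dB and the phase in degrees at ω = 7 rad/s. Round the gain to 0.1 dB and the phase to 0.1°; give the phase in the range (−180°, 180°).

-11.6 dB, -66.8°

Substitute s = j7:
Numerator: 2 = 2 + j0
Denominator: (j7) + 3 = 3 + j7
|N| = √(2² + 0²) ≈ 2, ∠N ≈ 0.00°
|D| = √(3² + 7²) ≈ 7.6158, ∠D ≈ 66.80°
|H| = 2 / 7.6158 ≈ 0.26261
Gain = 20 log₁₀(0.26261) ≈ -11.61 dB
∠H = 0.00° − 66.80° = -66.80°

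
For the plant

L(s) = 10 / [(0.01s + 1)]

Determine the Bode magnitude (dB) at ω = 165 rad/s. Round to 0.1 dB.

14.3 dB

At ω = 165 rad/s:
pole (1 + j165·0.01) = 1 + j1.65 → |·| ≈ 1.9294, ∠ ≈ 58.78°
|L| = 10 · 1 / (1.9294) ≈ 5.183
Gain = 20 log₁₀(5.183) ≈ 14.29 dB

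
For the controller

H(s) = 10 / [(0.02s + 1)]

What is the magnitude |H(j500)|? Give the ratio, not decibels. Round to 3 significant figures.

At ω = 500 rad/s:
pole (1 + j500·0.02) = 1 + j10 → |·| ≈ 10.05, ∠ ≈ 84.29°
|H| = 10 · 1 / (10.05) ≈ 0.99502

0.995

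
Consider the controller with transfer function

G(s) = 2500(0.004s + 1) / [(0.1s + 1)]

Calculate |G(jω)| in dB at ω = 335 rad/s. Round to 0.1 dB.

41.9 dB

At ω = 335 rad/s:
zero (1 + j335·0.004) = 1 + j1.34 → |·| ≈ 1.672, ∠ ≈ 53.27°
pole (1 + j335·0.1) = 1 + j33.5 → |·| ≈ 33.515, ∠ ≈ 88.29°
|G| = 2500 · 1.672 / (33.515) ≈ 124.72
Gain = 20 log₁₀(124.72) ≈ 41.92 dB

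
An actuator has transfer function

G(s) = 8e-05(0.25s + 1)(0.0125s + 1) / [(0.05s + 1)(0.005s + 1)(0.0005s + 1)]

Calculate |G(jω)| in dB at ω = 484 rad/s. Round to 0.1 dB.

-60.8 dB

At ω = 484 rad/s:
zero (1 + j484·0.25) = 1 + j121 → |·| ≈ 121, ∠ ≈ 89.53°
zero (1 + j484·0.0125) = 1 + j6.05 → |·| ≈ 6.1321, ∠ ≈ 80.61°
pole (1 + j484·0.05) = 1 + j24.2 → |·| ≈ 24.221, ∠ ≈ 87.63°
pole (1 + j484·0.005) = 1 + j2.42 → |·| ≈ 2.6185, ∠ ≈ 67.55°
pole (1 + j484·0.0005) = 1 + j0.242 → |·| ≈ 1.0289, ∠ ≈ 13.60°
|G| = 8e-05 · 121 · 6.1321 / (24.221 · 2.6185 · 1.0289) ≈ 0.00090963
Gain = 20 log₁₀(0.00090963) ≈ -60.82 dB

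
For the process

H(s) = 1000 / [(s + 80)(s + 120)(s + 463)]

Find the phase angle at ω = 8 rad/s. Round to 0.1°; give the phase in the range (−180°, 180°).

At s = jω = j8:
pole (s+80): 80 + j8 → |·| = √(80²+8²) = √6464 ≈ 80.399, ∠ = arctan(8/80) ≈ 5.71°
pole (s+120): 120 + j8 → |·| = √(120²+8²) = √14464 ≈ 120.27, ∠ = arctan(8/120) ≈ 3.81°
pole (s+463): 463 + j8 → |·| = √(463²+8²) = √214433 ≈ 463.07, ∠ = arctan(8/463) ≈ 0.99°
∠H = 0.00° − 10.51° = -10.51°

-10.5°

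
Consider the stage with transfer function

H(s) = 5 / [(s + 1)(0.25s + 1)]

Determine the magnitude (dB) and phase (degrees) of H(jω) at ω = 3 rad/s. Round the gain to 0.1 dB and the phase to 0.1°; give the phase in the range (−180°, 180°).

2.0 dB, -108.4°

At ω = 3 rad/s:
pole (1 + j3·1) = 1 + j3 → |·| ≈ 3.1623, ∠ ≈ 71.57°
pole (1 + j3·0.25) = 1 + j0.75 → |·| ≈ 1.25, ∠ ≈ 36.87°
|H| = 5 · 1 / (3.1623 · 1.25) ≈ 1.2649
Gain = 20 log₁₀(1.2649) ≈ 2.04 dB
∠H = (0°) − (71.57° + 36.87°) = -108.44°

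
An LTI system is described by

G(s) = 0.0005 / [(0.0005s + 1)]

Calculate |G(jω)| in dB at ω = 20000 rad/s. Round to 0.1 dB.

-86.1 dB

At ω = 20000 rad/s:
pole (1 + j20000·0.0005) = 1 + j10 → |·| ≈ 10.05, ∠ ≈ 84.29°
|G| = 0.0005 · 1 / (10.05) ≈ 4.9751e-05
Gain = 20 log₁₀(4.9751e-05) ≈ -86.06 dB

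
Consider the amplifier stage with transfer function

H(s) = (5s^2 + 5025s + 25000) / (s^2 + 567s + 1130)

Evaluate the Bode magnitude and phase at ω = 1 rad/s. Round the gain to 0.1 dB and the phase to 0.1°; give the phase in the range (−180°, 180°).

Substitute s = j1:
Numerator: 5(j1)^2 + 5025(j1) + 25000 = 24995 + j5025
Denominator: (j1)^2 + 567(j1) + 1130 = 1129 + j567
|N| = √(24995² + 5025²) ≈ 25495, ∠N ≈ 11.37°
|D| = √(1129² + 567²) ≈ 1263.4, ∠D ≈ 26.67°
|H| = 25495 / 1263.4 ≈ 20.18
Gain = 20 log₁₀(20.18) ≈ 26.10 dB
∠H = 11.37° − 26.67° = -15.30°

26.1 dB, -15.3°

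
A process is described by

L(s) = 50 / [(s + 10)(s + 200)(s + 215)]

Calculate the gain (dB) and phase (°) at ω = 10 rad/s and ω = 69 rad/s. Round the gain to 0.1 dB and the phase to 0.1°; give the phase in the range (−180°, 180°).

ω = 10: -81.7 dB, -50.5°; ω = 69: -96.5 dB, -118.6°

At s = jω = j10:
pole (s+10): 10 + j10 → |·| = √(10²+10²) = √200 ≈ 14.142, ∠ = arctan(10/10) ≈ 45.00°
pole (s+200): 200 + j10 → |·| = √(200²+10²) = √40100 ≈ 200.25, ∠ = arctan(10/200) ≈ 2.86°
pole (s+215): 215 + j10 → |·| = √(215²+10²) = √46325 ≈ 215.23, ∠ = arctan(10/215) ≈ 2.66°
|L| = 50 / 6.0952e+05 ≈ 8.2032e-05
Gain = 20 log₁₀(8.2032e-05) ≈ -81.72 dB
∠L = 0.00° − 50.52° = -50.52°

At s = jω = j69:
pole (s+10): 10 + j69 → |·| = √(10²+69²) = √4861 ≈ 69.721, ∠ = arctan(69/10) ≈ 81.75°
pole (s+200): 200 + j69 → |·| = √(200²+69²) = √44761 ≈ 211.57, ∠ = arctan(69/200) ≈ 19.03°
pole (s+215): 215 + j69 → |·| = √(215²+69²) = √50986 ≈ 225.8, ∠ = arctan(69/215) ≈ 17.79°
|L| = 50 / 3.3307e+06 ≈ 1.5012e-05
Gain = 20 log₁₀(1.5012e-05) ≈ -96.47 dB
∠L = 0.00° − 118.57° = -118.57°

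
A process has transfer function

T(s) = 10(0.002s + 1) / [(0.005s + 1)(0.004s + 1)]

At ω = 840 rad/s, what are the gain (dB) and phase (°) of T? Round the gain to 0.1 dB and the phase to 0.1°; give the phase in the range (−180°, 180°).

At ω = 840 rad/s:
zero (1 + j840·0.002) = 1 + j1.68 → |·| ≈ 1.9551, ∠ ≈ 59.24°
pole (1 + j840·0.005) = 1 + j4.2 → |·| ≈ 4.3174, ∠ ≈ 76.61°
pole (1 + j840·0.004) = 1 + j3.36 → |·| ≈ 3.5057, ∠ ≈ 73.43°
|T| = 10 · 1.9551 / (4.3174 · 3.5057) ≈ 1.2917
Gain = 20 log₁₀(1.2917) ≈ 2.22 dB
∠T = (59.24°) − (76.61° + 73.43°) = -90.80°

2.2 dB, -90.8°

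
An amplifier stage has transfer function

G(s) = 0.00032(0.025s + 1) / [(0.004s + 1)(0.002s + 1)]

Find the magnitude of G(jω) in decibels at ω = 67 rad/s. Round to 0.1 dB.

-64.5 dB

At ω = 67 rad/s:
zero (1 + j67·0.025) = 1 + j1.675 → |·| ≈ 1.9508, ∠ ≈ 59.16°
pole (1 + j67·0.004) = 1 + j0.268 → |·| ≈ 1.0353, ∠ ≈ 15.00°
pole (1 + j67·0.002) = 1 + j0.134 → |·| ≈ 1.0089, ∠ ≈ 7.63°
|G| = 0.00032 · 1.9508 / (1.0353 · 1.0089) ≈ 0.00059765
Gain = 20 log₁₀(0.00059765) ≈ -64.47 dB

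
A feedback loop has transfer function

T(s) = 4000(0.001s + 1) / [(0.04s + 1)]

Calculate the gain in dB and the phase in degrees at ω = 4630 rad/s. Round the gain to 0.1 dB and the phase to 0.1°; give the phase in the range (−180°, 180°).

At ω = 4630 rad/s:
zero (1 + j4630·0.001) = 1 + j4.63 → |·| ≈ 4.7368, ∠ ≈ 77.81°
pole (1 + j4630·0.04) = 1 + j185.2 → |·| ≈ 185.2, ∠ ≈ 89.69°
|T| = 4000 · 4.7368 / (185.2) ≈ 102.31
Gain = 20 log₁₀(102.31) ≈ 40.20 dB
∠T = (77.81°) − (89.69°) = -11.88°

40.2 dB, -11.9°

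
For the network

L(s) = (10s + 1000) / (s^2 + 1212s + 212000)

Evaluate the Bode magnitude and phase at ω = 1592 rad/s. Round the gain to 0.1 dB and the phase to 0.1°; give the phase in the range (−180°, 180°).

-45.5 dB, -53.9°

Substitute s = j1592:
Numerator: 10(j1592) + 1000 = 1000 + j15920
Denominator: (j1592)^2 + 1212(j1592) + 212000 = -2322464 + j1929504
|N| = √(1000² + 15920²) ≈ 15951, ∠N ≈ 86.41°
|D| = √(2322464² + 1929504²) ≈ 3.0194e+06, ∠D ≈ 140.28°
|L| = 15951 / 3.0194e+06 ≈ 0.0052828
Gain = 20 log₁₀(0.0052828) ≈ -45.54 dB
∠L = 86.41° − 140.28° = -53.87°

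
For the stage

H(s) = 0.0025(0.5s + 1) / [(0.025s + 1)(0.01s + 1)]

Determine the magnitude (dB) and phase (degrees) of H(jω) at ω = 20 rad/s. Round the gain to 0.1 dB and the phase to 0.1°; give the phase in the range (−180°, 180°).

At ω = 20 rad/s:
zero (1 + j20·0.5) = 1 + j10 → |·| ≈ 10.05, ∠ ≈ 84.29°
pole (1 + j20·0.025) = 1 + j0.5 → |·| ≈ 1.118, ∠ ≈ 26.57°
pole (1 + j20·0.01) = 1 + j0.2 → |·| ≈ 1.0198, ∠ ≈ 11.31°
|H| = 0.0025 · 10.05 / (1.118 · 1.0198) ≈ 0.022037
Gain = 20 log₁₀(0.022037) ≈ -33.14 dB
∠H = (84.29°) − (26.57° + 11.31°) = 46.41°

-33.1 dB, 46.4°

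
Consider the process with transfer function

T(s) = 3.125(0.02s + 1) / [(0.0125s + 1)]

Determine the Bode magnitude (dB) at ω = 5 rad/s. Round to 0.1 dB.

9.9 dB

At ω = 5 rad/s:
zero (1 + j5·0.02) = 1 + j0.1 → |·| ≈ 1.005, ∠ ≈ 5.71°
pole (1 + j5·0.0125) = 1 + j0.0625 → |·| ≈ 1.002, ∠ ≈ 3.58°
|T| = 3.125 · 1.005 / (1.002) ≈ 3.1344
Gain = 20 log₁₀(3.1344) ≈ 9.92 dB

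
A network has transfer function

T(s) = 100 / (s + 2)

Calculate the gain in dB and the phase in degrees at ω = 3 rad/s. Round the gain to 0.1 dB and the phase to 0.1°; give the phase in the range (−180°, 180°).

28.9 dB, -56.3°

At s = jω = j3:
pole (s+2): 2 + j3 → |·| = √(2²+3²) = √13 ≈ 3.6056, ∠ = arctan(3/2) ≈ 56.31°
|T| = 100 / 3.6056 ≈ 27.735
Gain = 20 log₁₀(27.735) ≈ 28.86 dB
∠T = 0.00° − 56.31° = -56.31°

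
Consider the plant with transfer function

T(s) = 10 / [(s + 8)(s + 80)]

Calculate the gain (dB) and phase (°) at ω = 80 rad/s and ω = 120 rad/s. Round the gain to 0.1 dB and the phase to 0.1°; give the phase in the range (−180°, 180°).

At s = jω = j80:
pole (s+8): 8 + j80 → |·| = √(8²+80²) = √6464 ≈ 80.399, ∠ = arctan(80/8) ≈ 84.29°
pole (s+80): 80 + j80 → |·| = √(80²+80²) = √12800 ≈ 113.14, ∠ = arctan(80/80) ≈ 45.00°
|T| = 10 / 9096.3 ≈ 0.0010993
Gain = 20 log₁₀(0.0010993) ≈ -59.18 dB
∠T = 0.00° − 129.29° = -129.29°

At s = jω = j120:
pole (s+8): 8 + j120 → |·| = √(8²+120²) = √14464 ≈ 120.27, ∠ = arctan(120/8) ≈ 86.19°
pole (s+80): 80 + j120 → |·| = √(80²+120²) = √20800 ≈ 144.22, ∠ = arctan(120/80) ≈ 56.31°
|T| = 10 / 17345 ≈ 0.00057654
Gain = 20 log₁₀(0.00057654) ≈ -64.78 dB
∠T = 0.00° − 142.50° = -142.50°

ω = 80: -59.2 dB, -129.3°; ω = 120: -64.8 dB, -142.5°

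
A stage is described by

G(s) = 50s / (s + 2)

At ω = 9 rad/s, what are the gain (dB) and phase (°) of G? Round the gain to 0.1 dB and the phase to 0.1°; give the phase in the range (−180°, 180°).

33.8 dB, 12.5°

At s = jω = j9:
zero at origin: s = j9 → |·| = 9, ∠ = 90.00°
pole (s+2): 2 + j9 → |·| = √(2²+9²) = √85 ≈ 9.2195, ∠ = arctan(9/2) ≈ 77.47°
|G| = 50 · 9 / 9.2195 ≈ 48.81
Gain = 20 log₁₀(48.81) ≈ 33.77 dB
∠G = 90.00° − 77.47° = 12.53°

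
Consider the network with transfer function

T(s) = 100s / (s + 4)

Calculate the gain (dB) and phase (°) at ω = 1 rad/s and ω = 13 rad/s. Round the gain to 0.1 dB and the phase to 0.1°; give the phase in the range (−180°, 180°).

At s = jω = j1:
zero at origin: s = j1 → |·| = 1, ∠ = 90.00°
pole (s+4): 4 + j1 → |·| = √(4²+1²) = √17 ≈ 4.1231, ∠ = arctan(1/4) ≈ 14.04°
|T| = 100 · 1 / 4.1231 ≈ 24.254
Gain = 20 log₁₀(24.254) ≈ 27.70 dB
∠T = 90.00° − 14.04° = 75.96°

At s = jω = j13:
zero at origin: s = j13 → |·| = 13, ∠ = 90.00°
pole (s+4): 4 + j13 → |·| = √(4²+13²) = √185 ≈ 13.601, ∠ = arctan(13/4) ≈ 72.90°
|T| = 100 · 13 / 13.601 ≈ 95.581
Gain = 20 log₁₀(95.581) ≈ 39.61 dB
∠T = 90.00° − 72.90° = 17.10°

ω = 1: 27.7 dB, 76.0°; ω = 13: 39.6 dB, 17.1°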